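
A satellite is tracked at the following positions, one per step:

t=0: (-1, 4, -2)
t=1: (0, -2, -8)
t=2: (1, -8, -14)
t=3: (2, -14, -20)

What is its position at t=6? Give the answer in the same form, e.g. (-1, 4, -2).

The position changes by (+1, -6, -6) every step.
step 4: (2, -14, -20) + (+1, -6, -6) → (3, -20, -26)
step 5: (3, -20, -26) + (+1, -6, -6) → (4, -26, -32)
step 6: (4, -26, -32) + (+1, -6, -6) → (5, -32, -38)

(5, -32, -38)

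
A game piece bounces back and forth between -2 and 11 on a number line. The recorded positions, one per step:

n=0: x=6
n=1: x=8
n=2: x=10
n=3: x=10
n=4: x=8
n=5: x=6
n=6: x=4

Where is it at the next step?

x=2

The value travels 2 per step and bounces off the walls at -2 and 11.
  step 7: 4 → 2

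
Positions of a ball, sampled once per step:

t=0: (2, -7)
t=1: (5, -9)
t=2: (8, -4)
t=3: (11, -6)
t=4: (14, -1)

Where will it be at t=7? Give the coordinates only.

(23, 0)

Differencing gives (+3, -2), (+3, +5), (+3, -2), (+3, +5). This is the pattern (+3, -2), (+3, +5) repeated.
step 5: apply (+3, -2) → (17, -3)
step 6: apply (+3, +5) → (20, 2)
step 7: apply (+3, -2) → (23, 0)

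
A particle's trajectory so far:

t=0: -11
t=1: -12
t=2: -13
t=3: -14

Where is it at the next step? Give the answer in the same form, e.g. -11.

-15

The position changes by -1 every step.
step 4: -14 − 1 → -15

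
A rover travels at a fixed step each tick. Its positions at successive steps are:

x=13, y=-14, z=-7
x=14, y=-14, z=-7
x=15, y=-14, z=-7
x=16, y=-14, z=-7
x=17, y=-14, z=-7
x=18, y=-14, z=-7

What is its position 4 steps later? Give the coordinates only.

x=22, y=-14, z=-7

Each step adds (+1,+0,+0) to the position.
step 6: x=18, y=-14, z=-7 + (+1,+0,+0) → x=19, y=-14, z=-7
step 7: x=19, y=-14, z=-7 + (+1,+0,+0) → x=20, y=-14, z=-7
step 8: x=20, y=-14, z=-7 + (+1,+0,+0) → x=21, y=-14, z=-7
step 9: x=21, y=-14, z=-7 + (+1,+0,+0) → x=22, y=-14, z=-7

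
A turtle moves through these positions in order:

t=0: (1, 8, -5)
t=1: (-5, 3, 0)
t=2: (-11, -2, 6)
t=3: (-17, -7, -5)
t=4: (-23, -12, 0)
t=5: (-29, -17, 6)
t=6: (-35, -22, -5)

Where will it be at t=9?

The first coordinate changes by -6 each step, so at step 9 it is 1 + 9·(-6) = -53.
The second coordinate changes by -5 each step, so at step 9 it is 8 + 9·(-5) = -37.
The third coordinate repeats the cycle [-5, 0, 6] with period 3; step 9 mod 3 = 0, giving -5.

(-53, -37, -5)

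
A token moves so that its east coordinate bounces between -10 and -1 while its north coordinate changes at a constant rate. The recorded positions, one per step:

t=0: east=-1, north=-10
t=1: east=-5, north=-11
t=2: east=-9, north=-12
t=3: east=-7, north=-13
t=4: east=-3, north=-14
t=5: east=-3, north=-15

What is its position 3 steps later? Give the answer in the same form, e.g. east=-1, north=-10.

The east coordinate travels 4 per step and bounces off the walls at -10 and -1.
  step 6: -3 → -7
  step 7: -7 → -9
  step 8: -9 → -5
The north coordinate changes by -1 each step: at step 8 it is -18.

east=-5, north=-18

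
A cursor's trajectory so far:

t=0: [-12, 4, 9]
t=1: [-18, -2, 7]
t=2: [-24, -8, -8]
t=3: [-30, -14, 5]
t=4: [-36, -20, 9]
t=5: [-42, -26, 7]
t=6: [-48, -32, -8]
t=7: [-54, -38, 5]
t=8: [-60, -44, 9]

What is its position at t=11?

First: linear, -6 per step → -78 at step 11.
Second: linear, -6 per step → -62 at step 11.
Third: cycles through 9, 7, -8, 5 every 4 steps. Step 11 lands at position 3 of the cycle → 5.

[-78, -62, 5]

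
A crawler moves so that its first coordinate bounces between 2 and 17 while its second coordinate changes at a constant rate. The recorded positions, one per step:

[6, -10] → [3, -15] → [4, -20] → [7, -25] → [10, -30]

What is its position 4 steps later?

The first coordinate reflects between 2 and 17, moving 3 per step.
  step 5: 10 → 13
  step 6: 13 → 16
  step 7: 16 → 15
  step 8: 15 → 12
The second coordinate changes by -5 each step: at step 8 it is -50.

[12, -50]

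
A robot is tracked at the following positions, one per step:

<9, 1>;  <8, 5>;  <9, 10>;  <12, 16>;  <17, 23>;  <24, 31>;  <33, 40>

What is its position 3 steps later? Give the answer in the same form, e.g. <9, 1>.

Successive displacements: <-1, +4>, <+1, +5>, <+3, +6>, <+5, +7>, <+7, +8>, <+9, +9> — each changes by <+2, +1>.
step 7: <33, 40> + <+11, +10> → <44, 50>
step 8: <44, 50> + <+13, +11> → <57, 61>
step 9: <57, 61> + <+15, +12> → <72, 73>

<72, 73>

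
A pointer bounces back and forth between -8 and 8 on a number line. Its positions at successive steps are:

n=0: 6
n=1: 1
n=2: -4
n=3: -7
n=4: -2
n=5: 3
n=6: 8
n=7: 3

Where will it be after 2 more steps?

The value reflects between -8 and 8, moving 5 per step.
  step 8: 3 → -2
  step 9: -2 → -7

-7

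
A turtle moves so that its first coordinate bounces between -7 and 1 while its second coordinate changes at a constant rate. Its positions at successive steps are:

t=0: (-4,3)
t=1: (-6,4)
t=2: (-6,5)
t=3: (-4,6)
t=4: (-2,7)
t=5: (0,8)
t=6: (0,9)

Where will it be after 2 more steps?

(-4,11)

The first coordinate travels 2 per step and bounces off the walls at -7 and 1.
  step 7: 0 → -2
  step 8: -2 → -4
The second coordinate changes by +1 each step: at step 8 it is 11.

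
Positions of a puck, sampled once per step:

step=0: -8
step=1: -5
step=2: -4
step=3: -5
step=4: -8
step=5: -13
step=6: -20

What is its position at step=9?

-53

First differences are +3, +1, -1, -3, -5, -7; their common second difference is -2 (constant acceleration).
step 7: -20 − 9 → -29
step 8: -29 − 11 → -40
step 9: -40 − 13 → -53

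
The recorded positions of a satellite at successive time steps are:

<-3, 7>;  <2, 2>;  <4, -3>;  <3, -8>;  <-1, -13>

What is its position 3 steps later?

<-31, -28>

First differences are <+5, -5>, <+2, -5>, <-1, -5>, <-4, -5>; their common second difference is <-3, +0> (constant acceleration).
step 5: <-1, -13> + <-7, -5> → <-8, -18>
step 6: <-8, -18> + <-10, -5> → <-18, -23>
step 7: <-18, -23> + <-13, -5> → <-31, -28>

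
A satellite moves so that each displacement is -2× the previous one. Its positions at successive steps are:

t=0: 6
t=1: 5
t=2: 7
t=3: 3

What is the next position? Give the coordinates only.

11

The jumps are -1, +2, -4 — a geometric progression with ratio -2.
step 4: 3 + 8 → 11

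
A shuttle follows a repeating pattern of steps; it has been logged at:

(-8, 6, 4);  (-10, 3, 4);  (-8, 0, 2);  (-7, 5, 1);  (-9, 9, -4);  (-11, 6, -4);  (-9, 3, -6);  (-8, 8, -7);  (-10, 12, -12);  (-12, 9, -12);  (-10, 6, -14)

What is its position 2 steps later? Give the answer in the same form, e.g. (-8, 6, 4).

(-11, 15, -20)

Differencing gives (-2, -3, +0), (+2, -3, -2), (+1, +5, -1), (-2, +4, -5), (-2, -3, +0), (+2, -3, -2), (+1, +5, -1), (-2, +4, -5), (-2, -3, +0), (+2, -3, -2). This is the pattern (-2, -3, +0), (+2, -3, -2), (+1, +5, -1), (-2, +4, -5) repeated.
step 11: apply (+1, +5, -1) → (-9, 11, -15)
step 12: apply (-2, +4, -5) → (-11, 15, -20)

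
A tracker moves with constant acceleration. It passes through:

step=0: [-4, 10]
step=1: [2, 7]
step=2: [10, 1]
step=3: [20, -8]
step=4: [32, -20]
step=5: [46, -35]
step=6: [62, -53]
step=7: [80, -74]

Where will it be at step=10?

Successive displacements: [+6, -3], [+8, -6], [+10, -9], [+12, -12], [+14, -15], [+16, -18], [+18, -21] — each changes by [+2, -3].
step 8: [80, -74] + [+20, -24] → [100, -98]
step 9: [100, -98] + [+22, -27] → [122, -125]
step 10: [122, -125] + [+24, -30] → [146, -155]

[146, -155]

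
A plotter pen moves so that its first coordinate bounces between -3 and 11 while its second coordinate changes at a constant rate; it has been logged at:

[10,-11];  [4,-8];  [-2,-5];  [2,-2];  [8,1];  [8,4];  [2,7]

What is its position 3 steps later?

The first coordinate travels 6 per step and bounces off the walls at -3 and 11.
  step 7: 2 → -2
  step 8: -2 → 4
  step 9: 4 → 10
The second coordinate changes by +3 each step: at step 9 it is 16.

[10,16]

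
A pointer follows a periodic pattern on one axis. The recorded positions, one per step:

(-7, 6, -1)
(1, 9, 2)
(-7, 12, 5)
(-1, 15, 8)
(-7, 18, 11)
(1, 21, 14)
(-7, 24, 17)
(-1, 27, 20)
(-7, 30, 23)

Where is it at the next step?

First: cycles through -7, 1, -7, -1 every 4 steps. Step 9 lands at position 1 of the cycle → 1.
Second: linear, +3 per step → 33 at step 9.
Third: linear, +3 per step → 26 at step 9.

(1, 33, 26)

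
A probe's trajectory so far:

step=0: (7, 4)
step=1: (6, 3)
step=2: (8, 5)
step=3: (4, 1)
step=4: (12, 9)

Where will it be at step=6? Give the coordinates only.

The jumps are (-1, -1), (+2, +2), (-4, -4), (+8, +8) — a geometric progression with ratio -2.
step 5: (12, 9) + (-16, -16) → (-4, -7)
step 6: (-4, -7) + (+32, +32) → (28, 25)

(28, 25)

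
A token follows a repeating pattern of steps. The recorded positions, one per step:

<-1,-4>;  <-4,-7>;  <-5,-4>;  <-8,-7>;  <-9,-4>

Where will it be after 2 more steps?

<-13,-4>

Differencing gives <-3,-3>, <-1,+3>, <-3,-3>, <-1,+3>. This is the pattern <-3,-3>, <-1,+3> repeated.
step 5: apply <-3,-3> → <-12,-7>
step 6: apply <-1,+3> → <-13,-4>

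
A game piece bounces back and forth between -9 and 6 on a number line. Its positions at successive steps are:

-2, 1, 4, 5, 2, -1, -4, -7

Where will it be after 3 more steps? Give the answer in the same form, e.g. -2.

The value travels 3 per step and bounces off the walls at -9 and 6.
  step 8: -7 → -8
  step 9: -8 → -5
  step 10: -5 → -2

-2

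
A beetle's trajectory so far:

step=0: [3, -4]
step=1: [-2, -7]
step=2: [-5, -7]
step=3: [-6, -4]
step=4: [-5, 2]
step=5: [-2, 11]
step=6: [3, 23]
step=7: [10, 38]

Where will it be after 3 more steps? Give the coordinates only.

First differences are [-5, -3], [-3, +0], [-1, +3], [+1, +6], [+3, +9], [+5, +12], [+7, +15]; their common second difference is [+2, +3] (constant acceleration).
step 8: [10, 38] + [+9, +18] → [19, 56]
step 9: [19, 56] + [+11, +21] → [30, 77]
step 10: [30, 77] + [+13, +24] → [43, 101]

[43, 101]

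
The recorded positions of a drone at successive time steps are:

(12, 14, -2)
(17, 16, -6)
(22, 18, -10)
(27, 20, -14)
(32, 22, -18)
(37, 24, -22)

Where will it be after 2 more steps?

(47, 28, -30)

The position changes by (+5, +2, -4) every step.
step 6: (37, 24, -22) + (+5, +2, -4) → (42, 26, -26)
step 7: (42, 26, -26) + (+5, +2, -4) → (47, 28, -30)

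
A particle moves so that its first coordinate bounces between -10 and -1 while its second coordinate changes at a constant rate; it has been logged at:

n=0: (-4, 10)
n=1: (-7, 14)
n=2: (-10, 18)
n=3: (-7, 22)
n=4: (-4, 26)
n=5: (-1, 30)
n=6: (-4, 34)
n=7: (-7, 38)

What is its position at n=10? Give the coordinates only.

The first coordinate travels 3 per step and bounces off the walls at -10 and -1.
  step 8: -7 → -10
  step 9: -10 → -7
  step 10: -7 → -4
The second coordinate changes by +4 each step: at step 10 it is 50.

(-4, 50)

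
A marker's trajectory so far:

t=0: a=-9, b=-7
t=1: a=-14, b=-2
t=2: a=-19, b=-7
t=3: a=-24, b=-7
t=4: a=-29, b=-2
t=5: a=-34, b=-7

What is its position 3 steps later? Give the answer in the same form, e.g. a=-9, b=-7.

a=-49, b=-7

A: linear, -5 per step → -49 at step 8.
B: cycles through -7, -2, -7 every 3 steps. Step 8 lands at position 2 of the cycle → -7.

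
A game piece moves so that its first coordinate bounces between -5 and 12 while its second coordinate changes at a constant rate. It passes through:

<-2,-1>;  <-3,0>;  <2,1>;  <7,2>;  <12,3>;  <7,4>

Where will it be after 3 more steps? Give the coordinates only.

The first coordinate reflects between -5 and 12, moving 5 per step.
  step 6: 7 → 2
  step 7: 2 → -3
  step 8: -3 → -2
The second coordinate changes by +1 each step: at step 8 it is 7.

<-2,7>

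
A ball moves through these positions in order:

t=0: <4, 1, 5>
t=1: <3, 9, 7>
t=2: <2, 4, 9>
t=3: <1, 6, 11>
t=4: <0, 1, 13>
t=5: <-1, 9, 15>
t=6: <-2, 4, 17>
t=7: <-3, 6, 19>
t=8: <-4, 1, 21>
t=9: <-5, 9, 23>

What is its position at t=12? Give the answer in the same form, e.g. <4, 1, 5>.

The first coordinate changes by -1 each step, so at step 12 it is 4 + 12·(-1) = -8.
The second coordinate repeats the cycle [1, 9, 4, 6] with period 4; step 12 mod 4 = 0, giving 1.
The third coordinate changes by +2 each step, so at step 12 it is 5 + 12·(2) = 29.

<-8, 1, 29>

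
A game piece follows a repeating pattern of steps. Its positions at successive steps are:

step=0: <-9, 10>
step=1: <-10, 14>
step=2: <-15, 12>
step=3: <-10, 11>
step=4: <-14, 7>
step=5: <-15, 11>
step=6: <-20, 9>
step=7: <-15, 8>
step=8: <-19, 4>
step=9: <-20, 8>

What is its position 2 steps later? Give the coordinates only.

Step-to-step displacements: <-1, +4>, <-5, -2>, <+5, -1>, <-4, -4>, <-1, +4>, <-5, -2>, <+5, -1>, <-4, -4>, <-1, +4> — a repeating cycle of length 4.
step 10: apply <-5, -2> → <-25, 6>
step 11: apply <+5, -1> → <-20, 5>

<-20, 5>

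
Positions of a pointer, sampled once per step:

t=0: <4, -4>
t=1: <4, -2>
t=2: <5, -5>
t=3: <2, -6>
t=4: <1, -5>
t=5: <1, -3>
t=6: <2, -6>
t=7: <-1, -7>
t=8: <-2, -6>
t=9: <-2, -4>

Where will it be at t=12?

The moves between consecutive positions are <+0, +2>, <+1, -3>, <-3, -1>, <-1, +1>, <+0, +2>, <+1, -3>, <-3, -1>, <-1, +1>, <+0, +2>; they repeat the 4-cycle [<+0, +2>, <+1, -3>, <-3, -1>, <-1, +1>].
step 10: apply <+1, -3> → <-1, -7>
step 11: apply <-3, -1> → <-4, -8>
step 12: apply <-1, +1> → <-5, -7>

<-5, -7>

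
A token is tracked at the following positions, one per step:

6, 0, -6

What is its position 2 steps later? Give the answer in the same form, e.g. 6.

The position changes by -6 every step.
step 3: -6 − 6 → -12
step 4: -12 − 6 → -18

-18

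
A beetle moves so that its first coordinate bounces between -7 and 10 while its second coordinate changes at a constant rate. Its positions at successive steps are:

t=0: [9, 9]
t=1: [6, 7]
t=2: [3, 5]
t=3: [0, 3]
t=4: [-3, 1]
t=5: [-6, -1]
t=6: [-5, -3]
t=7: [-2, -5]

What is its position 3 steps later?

The first coordinate reflects between -7 and 10, moving 3 per step.
  step 8: -2 → 1
  step 9: 1 → 4
  step 10: 4 → 7
The second coordinate changes by -2 each step: at step 10 it is -11.

[7, -11]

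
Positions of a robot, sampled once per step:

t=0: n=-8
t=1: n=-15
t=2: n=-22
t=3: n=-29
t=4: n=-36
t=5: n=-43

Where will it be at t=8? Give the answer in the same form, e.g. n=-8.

Each step adds -7 to the position.
step 6: -43 − 7 → n=-50
step 7: -50 − 7 → n=-57
step 8: -57 − 7 → n=-64

n=-64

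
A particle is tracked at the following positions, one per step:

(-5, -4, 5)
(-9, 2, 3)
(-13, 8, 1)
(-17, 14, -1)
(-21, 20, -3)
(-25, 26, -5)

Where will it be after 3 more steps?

(-37, 44, -11)

Constant displacement of (-4, +6, -2) per step.
step 6: (-25, 26, -5) + (-4, +6, -2) → (-29, 32, -7)
step 7: (-29, 32, -7) + (-4, +6, -2) → (-33, 38, -9)
step 8: (-33, 38, -9) + (-4, +6, -2) → (-37, 44, -11)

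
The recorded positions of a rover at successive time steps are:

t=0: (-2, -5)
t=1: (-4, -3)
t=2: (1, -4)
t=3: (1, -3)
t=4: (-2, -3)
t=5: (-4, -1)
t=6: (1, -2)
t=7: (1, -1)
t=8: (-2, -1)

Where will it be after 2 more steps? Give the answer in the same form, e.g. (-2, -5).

(1, 0)

Step-to-step displacements: (-2, +2), (+5, -1), (+0, +1), (-3, +0), (-2, +2), (+5, -1), (+0, +1), (-3, +0) — a repeating cycle of length 4.
step 9: apply (-2, +2) → (-4, 1)
step 10: apply (+5, -1) → (1, 0)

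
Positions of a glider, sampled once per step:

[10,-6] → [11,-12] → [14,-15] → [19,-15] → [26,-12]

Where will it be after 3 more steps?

Successive displacements: [+1,-6], [+3,-3], [+5,+0], [+7,+3] — each changes by [+2,+3].
step 5: [26,-12] + [+9,+6] → [35,-6]
step 6: [35,-6] + [+11,+9] → [46,3]
step 7: [46,3] + [+13,+12] → [59,15]

[59,15]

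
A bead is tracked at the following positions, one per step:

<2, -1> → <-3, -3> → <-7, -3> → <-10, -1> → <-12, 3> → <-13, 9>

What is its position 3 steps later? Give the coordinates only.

<-10, 39>

Successive displacements: <-5, -2>, <-4, +0>, <-3, +2>, <-2, +4>, <-1, +6> — each changes by <+1, +2>.
step 6: <-13, 9> + <+0, +8> → <-13, 17>
step 7: <-13, 17> + <+1, +10> → <-12, 27>
step 8: <-12, 27> + <+2, +12> → <-10, 39>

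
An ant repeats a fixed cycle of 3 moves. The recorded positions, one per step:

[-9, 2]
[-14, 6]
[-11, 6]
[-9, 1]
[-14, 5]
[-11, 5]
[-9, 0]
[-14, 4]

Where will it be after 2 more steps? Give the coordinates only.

[-9, -1]

Differencing gives [-5, +4], [+3, +0], [+2, -5], [-5, +4], [+3, +0], [+2, -5], [-5, +4]. This is the pattern [-5, +4], [+3, +0], [+2, -5] repeated.
step 8: apply [+3, +0] → [-11, 4]
step 9: apply [+2, -5] → [-9, -1]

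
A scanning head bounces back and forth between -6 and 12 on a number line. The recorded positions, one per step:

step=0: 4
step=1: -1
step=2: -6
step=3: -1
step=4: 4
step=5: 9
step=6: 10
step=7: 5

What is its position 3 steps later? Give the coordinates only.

-2

The value travels 5 per step and bounces off the walls at -6 and 12.
  step 8: 5 → 0
  step 9: 0 → -5
  step 10: -5 → -2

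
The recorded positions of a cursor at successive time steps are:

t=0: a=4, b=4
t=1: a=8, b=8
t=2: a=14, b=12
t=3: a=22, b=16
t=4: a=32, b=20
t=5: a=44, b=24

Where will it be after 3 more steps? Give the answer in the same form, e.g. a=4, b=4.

a=92, b=36

Successive displacements: (+4, +4), (+6, +4), (+8, +4), (+10, +4), (+12, +4) — each changes by (+2, +0).
step 6: a=44, b=24 + (+14, +4) → a=58, b=28
step 7: a=58, b=28 + (+16, +4) → a=74, b=32
step 8: a=74, b=32 + (+18, +4) → a=92, b=36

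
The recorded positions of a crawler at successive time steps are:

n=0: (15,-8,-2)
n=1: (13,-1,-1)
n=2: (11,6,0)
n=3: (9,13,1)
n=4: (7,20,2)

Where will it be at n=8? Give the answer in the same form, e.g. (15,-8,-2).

(-1,48,6)

Each step adds (-2,+7,+1) to the position.
step 5: (7,20,2) + (-2,+7,+1) → (5,27,3)
step 6: (5,27,3) + (-2,+7,+1) → (3,34,4)
step 7: (3,34,4) + (-2,+7,+1) → (1,41,5)
step 8: (1,41,5) + (-2,+7,+1) → (-1,48,6)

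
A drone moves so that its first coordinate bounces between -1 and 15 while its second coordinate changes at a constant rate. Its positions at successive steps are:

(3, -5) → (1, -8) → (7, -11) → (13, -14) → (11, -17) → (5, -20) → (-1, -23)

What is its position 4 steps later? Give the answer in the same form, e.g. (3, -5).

(7, -35)

The first coordinate travels 6 per step and bounces off the walls at -1 and 15.
  step 7: -1 → 5
  step 8: 5 → 11
  step 9: 11 → 13
  step 10: 13 → 7
The second coordinate changes by -3 each step: at step 10 it is -35.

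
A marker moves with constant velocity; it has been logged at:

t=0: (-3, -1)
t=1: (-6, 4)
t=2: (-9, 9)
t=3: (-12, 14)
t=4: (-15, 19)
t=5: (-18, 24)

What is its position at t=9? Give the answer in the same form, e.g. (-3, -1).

Each step adds (-3, +5) to the position.
step 6: (-18, 24) + (-3, +5) → (-21, 29)
step 7: (-21, 29) + (-3, +5) → (-24, 34)
step 8: (-24, 34) + (-3, +5) → (-27, 39)
step 9: (-27, 39) + (-3, +5) → (-30, 44)

(-30, 44)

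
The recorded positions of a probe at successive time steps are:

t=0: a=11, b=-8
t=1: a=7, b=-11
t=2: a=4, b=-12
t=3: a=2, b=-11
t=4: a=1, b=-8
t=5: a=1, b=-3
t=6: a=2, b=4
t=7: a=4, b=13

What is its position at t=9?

Taking differences between consecutive positions: (-4, -3), (-3, -1), (-2, +1), (-1, +3), (+0, +5), (+1, +7), (+2, +9). These grow by (+1, +2) each step.
step 8: a=4, b=13 + (+3, +11) → a=7, b=24
step 9: a=7, b=24 + (+4, +13) → a=11, b=37

a=11, b=37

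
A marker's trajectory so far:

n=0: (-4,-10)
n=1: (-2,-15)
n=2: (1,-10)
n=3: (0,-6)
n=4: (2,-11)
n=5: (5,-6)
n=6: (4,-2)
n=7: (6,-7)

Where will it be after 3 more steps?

The moves between consecutive positions are (+2,-5), (+3,+5), (-1,+4), (+2,-5), (+3,+5), (-1,+4), (+2,-5); they repeat the 3-cycle [(+2,-5), (+3,+5), (-1,+4)].
step 8: apply (+3,+5) → (9,-2)
step 9: apply (-1,+4) → (8,2)
step 10: apply (+2,-5) → (10,-3)

(10,-3)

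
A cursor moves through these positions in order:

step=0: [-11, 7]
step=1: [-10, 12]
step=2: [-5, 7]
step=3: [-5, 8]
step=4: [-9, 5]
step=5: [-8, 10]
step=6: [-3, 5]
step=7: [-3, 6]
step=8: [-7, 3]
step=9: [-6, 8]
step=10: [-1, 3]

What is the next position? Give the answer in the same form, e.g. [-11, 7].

Step-to-step displacements: [+1, +5], [+5, -5], [+0, +1], [-4, -3], [+1, +5], [+5, -5], [+0, +1], [-4, -3], [+1, +5], [+5, -5] — a repeating cycle of length 4.
step 11: apply [+0, +1] → [-1, 4]

[-1, 4]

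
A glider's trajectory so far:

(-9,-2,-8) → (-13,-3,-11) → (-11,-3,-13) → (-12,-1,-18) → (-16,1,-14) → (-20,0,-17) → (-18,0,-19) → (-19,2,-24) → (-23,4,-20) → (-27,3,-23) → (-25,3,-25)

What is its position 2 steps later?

Step-to-step displacements: (-4,-1,-3), (+2,+0,-2), (-1,+2,-5), (-4,+2,+4), (-4,-1,-3), (+2,+0,-2), (-1,+2,-5), (-4,+2,+4), (-4,-1,-3), (+2,+0,-2) — a repeating cycle of length 4.
step 11: apply (-1,+2,-5) → (-26,5,-30)
step 12: apply (-4,+2,+4) → (-30,7,-26)

(-30,7,-26)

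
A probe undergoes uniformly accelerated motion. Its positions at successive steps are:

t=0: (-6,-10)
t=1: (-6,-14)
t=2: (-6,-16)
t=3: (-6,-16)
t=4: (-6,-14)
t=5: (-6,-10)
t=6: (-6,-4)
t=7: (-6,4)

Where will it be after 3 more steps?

First differences are (+0,-4), (+0,-2), (+0,+0), (+0,+2), (+0,+4), (+0,+6), (+0,+8); their common second difference is (+0,+2) (constant acceleration).
step 8: (-6,4) + (+0,+10) → (-6,14)
step 9: (-6,14) + (+0,+12) → (-6,26)
step 10: (-6,26) + (+0,+14) → (-6,40)

(-6,40)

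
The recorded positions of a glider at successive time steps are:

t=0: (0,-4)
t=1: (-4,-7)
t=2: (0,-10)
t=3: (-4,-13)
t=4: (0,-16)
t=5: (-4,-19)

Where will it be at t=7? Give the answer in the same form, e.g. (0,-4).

(-4,-25)

The first coordinate repeats the cycle [0, -4] with period 2; step 7 mod 2 = 1, giving -4.
The second coordinate changes by -3 each step, so at step 7 it is -4 + 7·(-3) = -25.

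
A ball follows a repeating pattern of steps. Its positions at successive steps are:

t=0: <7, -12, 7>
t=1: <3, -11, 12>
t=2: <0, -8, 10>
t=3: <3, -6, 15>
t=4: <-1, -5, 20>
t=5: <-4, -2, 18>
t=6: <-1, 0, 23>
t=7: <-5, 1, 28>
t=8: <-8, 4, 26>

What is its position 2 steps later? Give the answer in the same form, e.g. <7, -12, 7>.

<-9, 7, 36>

Step-to-step displacements: <-4, +1, +5>, <-3, +3, -2>, <+3, +2, +5>, <-4, +1, +5>, <-3, +3, -2>, <+3, +2, +5>, <-4, +1, +5>, <-3, +3, -2> — a repeating cycle of length 3.
step 9: apply <+3, +2, +5> → <-5, 6, 31>
step 10: apply <-4, +1, +5> → <-9, 7, 36>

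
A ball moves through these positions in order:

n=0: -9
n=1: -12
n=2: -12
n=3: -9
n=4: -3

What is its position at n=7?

33

Successive displacements: -3, +0, +3, +6 — each changes by +3.
step 5: -3 + 9 → 6
step 6: 6 + 12 → 18
step 7: 18 + 15 → 33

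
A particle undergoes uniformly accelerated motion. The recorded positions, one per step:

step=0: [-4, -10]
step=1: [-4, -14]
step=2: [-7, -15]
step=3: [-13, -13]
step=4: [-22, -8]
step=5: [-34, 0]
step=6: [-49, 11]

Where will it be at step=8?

Successive displacements: [+0, -4], [-3, -1], [-6, +2], [-9, +5], [-12, +8], [-15, +11] — each changes by [-3, +3].
step 7: [-49, 11] + [-18, +14] → [-67, 25]
step 8: [-67, 25] + [-21, +17] → [-88, 42]

[-88, 42]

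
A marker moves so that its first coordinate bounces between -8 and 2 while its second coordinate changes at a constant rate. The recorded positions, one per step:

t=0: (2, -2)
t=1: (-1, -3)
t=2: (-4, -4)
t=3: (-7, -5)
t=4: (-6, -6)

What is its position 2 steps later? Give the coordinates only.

(0, -8)

The first coordinate reflects between -8 and 2, moving 3 per step.
  step 5: -6 → -3
  step 6: -3 → 0
The second coordinate changes by -1 each step: at step 6 it is -8.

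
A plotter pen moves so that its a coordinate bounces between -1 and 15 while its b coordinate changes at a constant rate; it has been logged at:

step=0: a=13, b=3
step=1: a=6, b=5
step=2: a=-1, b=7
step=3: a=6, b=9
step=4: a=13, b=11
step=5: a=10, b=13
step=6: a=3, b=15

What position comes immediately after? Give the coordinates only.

The a coordinate travels 7 per step and bounces off the walls at -1 and 15.
  step 7: 3 → 2
The b coordinate changes by +2 each step: at step 7 it is 17.

a=2, b=17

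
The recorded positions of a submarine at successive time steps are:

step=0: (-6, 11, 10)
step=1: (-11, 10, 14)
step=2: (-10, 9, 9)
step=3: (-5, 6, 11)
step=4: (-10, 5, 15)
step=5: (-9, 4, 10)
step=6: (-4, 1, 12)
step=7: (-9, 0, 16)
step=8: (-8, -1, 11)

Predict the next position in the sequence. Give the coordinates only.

Differencing gives (-5, -1, +4), (+1, -1, -5), (+5, -3, +2), (-5, -1, +4), (+1, -1, -5), (+5, -3, +2), (-5, -1, +4), (+1, -1, -5). This is the pattern (-5, -1, +4), (+1, -1, -5), (+5, -3, +2) repeated.
step 9: apply (+5, -3, +2) → (-3, -4, 13)

(-3, -4, 13)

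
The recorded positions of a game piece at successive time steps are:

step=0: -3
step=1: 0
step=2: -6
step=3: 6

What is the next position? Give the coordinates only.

Consecutive displacements +3, -6, +12 scale by a factor of -2 each step.
step 4: 6 − 24 → -18

-18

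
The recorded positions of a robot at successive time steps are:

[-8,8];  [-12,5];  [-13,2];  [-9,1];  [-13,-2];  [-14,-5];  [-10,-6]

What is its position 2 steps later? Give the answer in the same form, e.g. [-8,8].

Step-to-step displacements: [-4,-3], [-1,-3], [+4,-1], [-4,-3], [-1,-3], [+4,-1] — a repeating cycle of length 3.
step 7: apply [-4,-3] → [-14,-9]
step 8: apply [-1,-3] → [-15,-12]

[-15,-12]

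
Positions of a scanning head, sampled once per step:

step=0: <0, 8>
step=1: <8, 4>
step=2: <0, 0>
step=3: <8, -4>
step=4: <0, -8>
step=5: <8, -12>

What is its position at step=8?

First: cycles through 0, 8 every 2 steps. Step 8 lands at position 0 of the cycle → 0.
Second: linear, -4 per step → -24 at step 8.

<0, -24>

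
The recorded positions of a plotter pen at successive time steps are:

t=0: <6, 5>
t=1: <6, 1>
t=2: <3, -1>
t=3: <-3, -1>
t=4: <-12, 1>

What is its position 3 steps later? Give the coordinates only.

<-57, 19>

Taking differences between consecutive positions: <+0, -4>, <-3, -2>, <-6, +0>, <-9, +2>. These grow by <-3, +2> each step.
step 5: <-12, 1> + <-12, +4> → <-24, 5>
step 6: <-24, 5> + <-15, +6> → <-39, 11>
step 7: <-39, 11> + <-18, +8> → <-57, 19>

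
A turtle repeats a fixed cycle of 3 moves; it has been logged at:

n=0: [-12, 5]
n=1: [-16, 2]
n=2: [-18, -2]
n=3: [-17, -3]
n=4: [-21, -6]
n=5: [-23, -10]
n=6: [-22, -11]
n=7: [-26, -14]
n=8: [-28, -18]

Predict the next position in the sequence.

Step-to-step displacements: [-4, -3], [-2, -4], [+1, -1], [-4, -3], [-2, -4], [+1, -1], [-4, -3], [-2, -4] — a repeating cycle of length 3.
step 9: apply [+1, -1] → [-27, -19]

[-27, -19]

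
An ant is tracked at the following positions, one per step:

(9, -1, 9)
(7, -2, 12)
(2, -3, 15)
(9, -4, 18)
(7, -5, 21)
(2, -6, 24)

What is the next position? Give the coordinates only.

The first coordinate repeats the cycle [9, 7, 2] with period 3; step 6 mod 3 = 0, giving 9.
The second coordinate changes by -1 each step, so at step 6 it is -1 + 6·(-1) = -7.
The third coordinate changes by +3 each step, so at step 6 it is 9 + 6·(3) = 27.

(9, -7, 27)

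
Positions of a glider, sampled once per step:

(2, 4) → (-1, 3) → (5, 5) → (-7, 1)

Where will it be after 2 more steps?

(-31, -7)

Step-to-step displacements: (-3, -1), (+6, +2), (-12, -4); each is -2× the previous.
step 4: (-7, 1) + (+24, +8) → (17, 9)
step 5: (17, 9) + (-48, -16) → (-31, -7)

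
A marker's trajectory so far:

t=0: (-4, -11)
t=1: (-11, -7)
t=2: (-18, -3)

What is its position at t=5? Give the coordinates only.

Constant displacement of (-7, +4) per step.
step 3: (-18, -3) + (-7, +4) → (-25, 1)
step 4: (-25, 1) + (-7, +4) → (-32, 5)
step 5: (-32, 5) + (-7, +4) → (-39, 9)

(-39, 9)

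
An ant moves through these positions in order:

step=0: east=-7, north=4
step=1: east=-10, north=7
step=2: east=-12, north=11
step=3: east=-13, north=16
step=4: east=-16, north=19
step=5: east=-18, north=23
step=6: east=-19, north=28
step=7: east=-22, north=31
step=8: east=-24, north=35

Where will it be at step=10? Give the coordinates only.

Step-to-step displacements: (-3, +3), (-2, +4), (-1, +5), (-3, +3), (-2, +4), (-1, +5), (-3, +3), (-2, +4) — a repeating cycle of length 3.
step 9: apply (-1, +5) → east=-25, north=40
step 10: apply (-3, +3) → east=-28, north=43

east=-28, north=43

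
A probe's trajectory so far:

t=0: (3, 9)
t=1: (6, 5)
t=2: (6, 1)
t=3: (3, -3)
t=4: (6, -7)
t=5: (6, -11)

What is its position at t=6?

(3, -15)

First: cycles through 3, 6, 6 every 3 steps. Step 6 lands at position 0 of the cycle → 3.
Second: linear, -4 per step → -15 at step 6.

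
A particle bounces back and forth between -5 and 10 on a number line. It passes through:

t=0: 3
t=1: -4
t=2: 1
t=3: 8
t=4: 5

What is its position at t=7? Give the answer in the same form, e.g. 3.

6

The value travels 7 per step and bounces off the walls at -5 and 10.
  step 5: 5 → -2
  step 6: -2 → -1
  step 7: -1 → 6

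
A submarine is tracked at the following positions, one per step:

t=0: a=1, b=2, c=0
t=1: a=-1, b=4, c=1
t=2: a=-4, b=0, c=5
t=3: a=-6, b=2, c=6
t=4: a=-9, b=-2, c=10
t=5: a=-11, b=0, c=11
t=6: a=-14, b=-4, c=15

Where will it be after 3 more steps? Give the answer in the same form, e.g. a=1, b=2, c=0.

a=-21, b=-4, c=21

The moves between consecutive positions are (-2, +2, +1), (-3, -4, +4), (-2, +2, +1), (-3, -4, +4), (-2, +2, +1), (-3, -4, +4); they repeat the 2-cycle [(-2, +2, +1), (-3, -4, +4)].
step 7: apply (-2, +2, +1) → a=-16, b=-2, c=16
step 8: apply (-3, -4, +4) → a=-19, b=-6, c=20
step 9: apply (-2, +2, +1) → a=-21, b=-4, c=21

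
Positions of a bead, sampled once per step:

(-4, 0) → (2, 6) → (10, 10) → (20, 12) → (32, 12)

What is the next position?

(46, 10)

Taking differences between consecutive positions: (+6, +6), (+8, +4), (+10, +2), (+12, +0). These grow by (+2, -2) each step.
step 5: (32, 12) + (+14, -2) → (46, 10)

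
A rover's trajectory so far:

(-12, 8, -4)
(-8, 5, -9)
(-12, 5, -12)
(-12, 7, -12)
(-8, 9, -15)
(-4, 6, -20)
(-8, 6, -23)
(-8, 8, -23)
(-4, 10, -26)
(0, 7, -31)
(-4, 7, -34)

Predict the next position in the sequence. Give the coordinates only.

(-4, 9, -34)

Step-to-step displacements: (+4, -3, -5), (-4, +0, -3), (+0, +2, +0), (+4, +2, -3), (+4, -3, -5), (-4, +0, -3), (+0, +2, +0), (+4, +2, -3), (+4, -3, -5), (-4, +0, -3) — a repeating cycle of length 4.
step 11: apply (+0, +2, +0) → (-4, 9, -34)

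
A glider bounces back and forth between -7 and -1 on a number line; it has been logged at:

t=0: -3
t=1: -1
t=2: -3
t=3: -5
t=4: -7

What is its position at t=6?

-3

The value reflects between -7 and -1, moving 2 per step.
  step 5: -7 → -5
  step 6: -5 → -3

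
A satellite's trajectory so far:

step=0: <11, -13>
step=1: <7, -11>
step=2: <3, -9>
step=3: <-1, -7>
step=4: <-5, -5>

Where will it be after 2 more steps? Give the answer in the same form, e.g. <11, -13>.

Constant displacement of <-4, +2> per step.
step 5: <-5, -5> + <-4, +2> → <-9, -3>
step 6: <-9, -3> + <-4, +2> → <-13, -1>

<-13, -1>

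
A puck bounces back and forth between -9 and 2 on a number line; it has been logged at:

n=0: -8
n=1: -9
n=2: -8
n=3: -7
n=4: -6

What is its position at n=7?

-3

The value reflects between -9 and 2, moving 1 per step.
  step 5: -6 → -5
  step 6: -5 → -4
  step 7: -4 → -3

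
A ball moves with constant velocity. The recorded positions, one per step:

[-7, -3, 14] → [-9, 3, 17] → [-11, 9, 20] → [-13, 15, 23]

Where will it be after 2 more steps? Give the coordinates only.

[-17, 27, 29]

Each step adds [-2, +6, +3] to the position.
step 4: [-13, 15, 23] + [-2, +6, +3] → [-15, 21, 26]
step 5: [-15, 21, 26] + [-2, +6, +3] → [-17, 27, 29]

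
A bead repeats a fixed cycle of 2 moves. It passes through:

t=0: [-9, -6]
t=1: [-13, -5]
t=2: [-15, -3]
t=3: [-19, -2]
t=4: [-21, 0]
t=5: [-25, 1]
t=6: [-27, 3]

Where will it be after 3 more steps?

Differencing gives [-4, +1], [-2, +2], [-4, +1], [-2, +2], [-4, +1], [-2, +2]. This is the pattern [-4, +1], [-2, +2] repeated.
step 7: apply [-4, +1] → [-31, 4]
step 8: apply [-2, +2] → [-33, 6]
step 9: apply [-4, +1] → [-37, 7]

[-37, 7]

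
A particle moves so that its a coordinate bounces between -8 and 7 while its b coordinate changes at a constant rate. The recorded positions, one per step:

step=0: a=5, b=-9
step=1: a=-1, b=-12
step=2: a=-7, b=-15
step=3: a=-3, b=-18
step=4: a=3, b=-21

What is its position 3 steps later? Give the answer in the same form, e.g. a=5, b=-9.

The a coordinate travels 6 per step and bounces off the walls at -8 and 7.
  step 5: 3 → 5
  step 6: 5 → -1
  step 7: -1 → -7
The b coordinate changes by -3 each step: at step 7 it is -30.

a=-7, b=-30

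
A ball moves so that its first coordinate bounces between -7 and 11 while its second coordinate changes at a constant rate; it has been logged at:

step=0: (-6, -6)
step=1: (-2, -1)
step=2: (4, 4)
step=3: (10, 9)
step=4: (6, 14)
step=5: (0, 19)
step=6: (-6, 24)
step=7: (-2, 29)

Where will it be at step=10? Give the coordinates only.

(6, 44)

The first coordinate travels 6 per step and bounces off the walls at -7 and 11.
  step 8: -2 → 4
  step 9: 4 → 10
  step 10: 10 → 6
The second coordinate changes by +5 each step: at step 10 it is 44.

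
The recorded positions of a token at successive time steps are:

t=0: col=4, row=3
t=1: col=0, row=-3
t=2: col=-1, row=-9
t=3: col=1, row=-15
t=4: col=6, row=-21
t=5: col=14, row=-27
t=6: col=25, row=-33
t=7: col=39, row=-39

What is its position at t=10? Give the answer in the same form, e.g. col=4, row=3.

col=99, row=-57

Taking differences between consecutive positions: (-4, -6), (-1, -6), (+2, -6), (+5, -6), (+8, -6), (+11, -6), (+14, -6). These grow by (+3, +0) each step.
step 8: col=39, row=-39 + (+17, -6) → col=56, row=-45
step 9: col=56, row=-45 + (+20, -6) → col=76, row=-51
step 10: col=76, row=-51 + (+23, -6) → col=99, row=-57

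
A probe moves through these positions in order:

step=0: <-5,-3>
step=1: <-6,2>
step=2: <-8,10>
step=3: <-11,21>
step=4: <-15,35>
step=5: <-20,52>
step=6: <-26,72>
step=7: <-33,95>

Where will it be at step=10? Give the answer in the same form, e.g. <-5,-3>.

<-60,182>

Successive displacements: <-1,+5>, <-2,+8>, <-3,+11>, <-4,+14>, <-5,+17>, <-6,+20>, <-7,+23> — each changes by <-1,+3>.
step 8: <-33,95> + <-8,+26> → <-41,121>
step 9: <-41,121> + <-9,+29> → <-50,150>
step 10: <-50,150> + <-10,+32> → <-60,182>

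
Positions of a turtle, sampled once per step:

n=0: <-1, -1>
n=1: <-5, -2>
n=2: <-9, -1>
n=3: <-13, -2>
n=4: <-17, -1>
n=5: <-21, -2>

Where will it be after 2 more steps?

The first coordinate changes by -4 each step, so at step 7 it is -1 + 7·(-4) = -29.
The second coordinate repeats the cycle [-1, -2] with period 2; step 7 mod 2 = 1, giving -2.

<-29, -2>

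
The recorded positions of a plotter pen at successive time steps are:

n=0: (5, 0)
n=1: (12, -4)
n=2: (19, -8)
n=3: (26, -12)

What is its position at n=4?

(33, -16)

Each step adds (+7, -4) to the position.
step 4: (26, -12) + (+7, -4) → (33, -16)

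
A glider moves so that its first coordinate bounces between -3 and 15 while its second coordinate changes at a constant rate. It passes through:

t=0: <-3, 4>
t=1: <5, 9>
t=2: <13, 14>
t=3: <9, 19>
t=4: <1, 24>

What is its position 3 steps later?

<13, 39>

The first coordinate travels 8 per step and bounces off the walls at -3 and 15.
  step 5: 1 → 1
  step 6: 1 → 9
  step 7: 9 → 13
The second coordinate changes by +5 each step: at step 7 it is 39.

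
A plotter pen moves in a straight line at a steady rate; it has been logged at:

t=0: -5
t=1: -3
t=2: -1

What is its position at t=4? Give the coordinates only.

3

The position changes by +2 every step.
step 3: -1 + 2 → 1
step 4: 1 + 2 → 3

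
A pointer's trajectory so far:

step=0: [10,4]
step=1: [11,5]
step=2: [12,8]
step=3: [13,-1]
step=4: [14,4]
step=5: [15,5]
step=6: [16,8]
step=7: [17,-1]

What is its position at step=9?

First: linear, +1 per step → 19 at step 9.
Second: cycles through 4, 5, 8, -1 every 4 steps. Step 9 lands at position 1 of the cycle → 5.

[19,5]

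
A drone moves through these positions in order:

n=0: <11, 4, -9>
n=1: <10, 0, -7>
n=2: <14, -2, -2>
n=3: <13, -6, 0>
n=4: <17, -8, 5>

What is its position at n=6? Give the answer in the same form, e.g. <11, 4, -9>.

<20, -14, 12>

Differencing gives <-1, -4, +2>, <+4, -2, +5>, <-1, -4, +2>, <+4, -2, +5>. This is the pattern <-1, -4, +2>, <+4, -2, +5> repeated.
step 5: apply <-1, -4, +2> → <16, -12, 7>
step 6: apply <+4, -2, +5> → <20, -14, 12>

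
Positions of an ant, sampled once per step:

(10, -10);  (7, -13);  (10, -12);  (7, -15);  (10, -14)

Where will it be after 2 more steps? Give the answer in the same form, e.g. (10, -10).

The moves between consecutive positions are (-3, -3), (+3, +1), (-3, -3), (+3, +1); they repeat the 2-cycle [(-3, -3), (+3, +1)].
step 5: apply (-3, -3) → (7, -17)
step 6: apply (+3, +1) → (10, -16)

(10, -16)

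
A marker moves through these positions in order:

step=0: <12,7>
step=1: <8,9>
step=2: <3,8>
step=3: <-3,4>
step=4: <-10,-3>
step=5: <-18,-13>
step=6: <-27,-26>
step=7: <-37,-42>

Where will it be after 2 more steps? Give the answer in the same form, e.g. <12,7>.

Taking differences between consecutive positions: <-4,+2>, <-5,-1>, <-6,-4>, <-7,-7>, <-8,-10>, <-9,-13>, <-10,-16>. These grow by <-1,-3> each step.
step 8: <-37,-42> + <-11,-19> → <-48,-61>
step 9: <-48,-61> + <-12,-22> → <-60,-83>

<-60,-83>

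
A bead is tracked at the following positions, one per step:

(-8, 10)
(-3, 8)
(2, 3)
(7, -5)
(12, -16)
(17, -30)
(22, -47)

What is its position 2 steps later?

Taking differences between consecutive positions: (+5, -2), (+5, -5), (+5, -8), (+5, -11), (+5, -14), (+5, -17). These grow by (+0, -3) each step.
step 7: (22, -47) + (+5, -20) → (27, -67)
step 8: (27, -67) + (+5, -23) → (32, -90)

(32, -90)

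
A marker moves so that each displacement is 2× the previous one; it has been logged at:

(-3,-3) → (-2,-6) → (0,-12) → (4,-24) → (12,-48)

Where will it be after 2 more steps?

Step-to-step displacements: (+1,-3), (+2,-6), (+4,-12), (+8,-24); each is 2× the previous.
step 5: (12,-48) + (+16,-48) → (28,-96)
step 6: (28,-96) + (+32,-96) → (60,-192)

(60,-192)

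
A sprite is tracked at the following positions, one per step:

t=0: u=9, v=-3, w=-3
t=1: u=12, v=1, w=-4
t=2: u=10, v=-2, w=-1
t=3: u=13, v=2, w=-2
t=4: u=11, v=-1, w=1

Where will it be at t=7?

Differencing gives (+3, +4, -1), (-2, -3, +3), (+3, +4, -1), (-2, -3, +3). This is the pattern (+3, +4, -1), (-2, -3, +3) repeated.
step 5: apply (+3, +4, -1) → u=14, v=3, w=0
step 6: apply (-2, -3, +3) → u=12, v=0, w=3
step 7: apply (+3, +4, -1) → u=15, v=4, w=2

u=15, v=4, w=2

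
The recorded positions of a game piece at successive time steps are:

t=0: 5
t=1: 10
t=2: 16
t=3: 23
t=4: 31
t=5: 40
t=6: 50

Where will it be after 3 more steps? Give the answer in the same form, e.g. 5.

86

First differences are +5, +6, +7, +8, +9, +10; their common second difference is +1 (constant acceleration).
step 7: 50 + 11 → 61
step 8: 61 + 12 → 73
step 9: 73 + 13 → 86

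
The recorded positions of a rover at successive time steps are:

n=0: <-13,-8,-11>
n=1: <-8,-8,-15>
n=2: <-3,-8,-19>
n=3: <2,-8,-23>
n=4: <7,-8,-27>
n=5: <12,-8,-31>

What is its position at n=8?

Constant displacement of <+5,+0,-4> per step.
step 6: <12,-8,-31> + <+5,+0,-4> → <17,-8,-35>
step 7: <17,-8,-35> + <+5,+0,-4> → <22,-8,-39>
step 8: <22,-8,-39> + <+5,+0,-4> → <27,-8,-43>

<27,-8,-43>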